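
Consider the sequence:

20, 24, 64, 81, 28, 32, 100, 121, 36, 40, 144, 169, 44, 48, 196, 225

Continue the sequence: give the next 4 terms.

Positions follow the repeating pattern AABB; grouping by letter gives 2 tracks.
Track A is 20, 24, 28, 32, 36, 40, 44, 48, which is arithmetic with common difference +4.
Track B is 64, 81, 100, 121, 144, 169, 196, 225, which is consecutive squares n² from n = 8.
Term 17 comes from track A (its 9th entry): 52.
Position 18 → track A, term 10 = 56.
Position 19 falls in track B as its term 9, giving 256.
Term 20 comes from track B (its 10th entry): 289.

52, 56, 256, 289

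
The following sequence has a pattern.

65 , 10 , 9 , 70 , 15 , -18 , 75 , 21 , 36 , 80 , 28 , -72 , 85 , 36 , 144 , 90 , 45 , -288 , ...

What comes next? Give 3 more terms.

95, 55, 576

Taking every 3rd term gives 3 separate tracks.
Track A = 65, 70, 75, 80, 85, 90: arithmetic, step +5.
Track B = 10, 15, 21, 28, 36, 45: triangular numbers n(n+1)/2 for n = 4, 5, ….
Track C = 9, -18, 36, -72, 144, -288: multiplying by -2 each time.
Term 19 comes from track A (its 7th entry): 95.
The 20th slot belongs to track B; its 7th term is 55.
Position 21 falls in track C as its term 7, giving 576.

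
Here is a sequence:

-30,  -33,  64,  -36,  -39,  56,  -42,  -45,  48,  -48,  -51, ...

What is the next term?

The slot pattern repeats as AAB (period 3), so there are 2 interleaved tracks.
Track A is -30, -33, -36, -39, -42, -45, -48, -51, which is arithmetic, step −3.
Track B is 64, 56, 48, which is arithmetic with common difference −8.
Position 12 → track B, term 4 = 40.

40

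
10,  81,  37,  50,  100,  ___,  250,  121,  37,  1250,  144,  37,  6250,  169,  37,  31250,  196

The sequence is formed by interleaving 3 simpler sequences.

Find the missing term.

37

The terms cycle through 3 interleaved subsequences.
Track A: 10, 50, 250, 1250, 6250, 31250 (geometric with ratio 5).
Track B: 81, 100, 121, 144, 169, 196 (consecutive squares n² from n = 9).
Track C: 37, ?, 37, 37, 37 (constant 37).
The gap is track C's term 2; the rule gives 37.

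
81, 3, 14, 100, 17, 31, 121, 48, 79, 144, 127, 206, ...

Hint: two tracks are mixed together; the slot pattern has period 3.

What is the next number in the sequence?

The slot pattern repeats as ABB (period 3), so there are 2 interleaved tracks.
Track A is 81, 100, 121, 144, which is the squares 9², 10², 11², ….
Track B is 3, 14, 17, 31, 48, 79, 127, 206, which is a Fibonacci-like recurrence a_n = a_{n-1} + a_{n-2}.
Position 13 → track A, term 5 = 169.

169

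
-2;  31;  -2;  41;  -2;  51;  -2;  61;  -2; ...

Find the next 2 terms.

Taking every 2nd term gives 2 separate tracks.
Track A: -2, -2, -2, -2, -2 — constant -2.
Track B: 31, 41, 51, 61 — arithmetic with common difference +10.
The 10th slot belongs to track B; its 5th term is 71.
Position 11 falls in track A as its term 6, giving -2.

71, -2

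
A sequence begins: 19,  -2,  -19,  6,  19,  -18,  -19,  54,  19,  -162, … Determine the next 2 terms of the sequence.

-19, 486

Positions 1, 3, 5, … form one subsequence and positions 2, 4, 6, … form another.
Track A is 19, -19, 19, -19, 19, which is the oscillation 19·(−1)^(n+1).
Track B is -2, 6, -18, 54, -162, which is multiplying by -3 each time.
The 11th slot belongs to track A; its 6th term is -19.
Position 12 → track B, term 6 = 486.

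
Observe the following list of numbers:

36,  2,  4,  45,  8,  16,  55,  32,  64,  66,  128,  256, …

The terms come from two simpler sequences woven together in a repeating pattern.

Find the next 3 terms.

The slot pattern repeats as ABB (period 3), so there are 2 interleaved tracks.
Track A: 36, 45, 55, 66 (the triangular numbers T_8, T_9, …).
Track B: 2, 4, 8, 16, 32, 64, 128, 256 (powers 2^1, 2^2, 2^3, …).
Position 13 falls in track A as its term 5, giving 78.
Position 14 falls in track B as its term 9, giving 512.
Term 15 comes from track B (its 10th entry): 1024.

78, 512, 1024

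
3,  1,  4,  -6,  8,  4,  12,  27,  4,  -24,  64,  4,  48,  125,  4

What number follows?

The terms cycle through 3 interleaved subsequences.
Subsequence A = 3, -6, 12, -24, 48: geometric with ratio -2.
Subsequence B = 1, 8, 27, 64, 125: perfect cubes starting at 1³.
Subsequence C = 4, 4, 4, 4, 4: always 4.
Term 16 comes from subsequence A (its 6th entry): -96.

-96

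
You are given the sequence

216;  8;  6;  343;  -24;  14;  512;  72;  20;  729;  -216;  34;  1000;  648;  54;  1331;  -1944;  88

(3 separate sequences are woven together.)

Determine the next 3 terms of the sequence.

Split by position mod 3 into 3 tracks.
Track A: 216, 343, 512, 729, 1000, 1331. Perfect cubes starting at 6³.
Track B: 8, -24, 72, -216, 648, -1944. Geometric, ×-3 each step.
Track C: 6, 14, 20, 34, 54, 88. Each term equals the sum of the previous two.
Position 19 → track A, term 7 = 1728.
Position 20 → track B, term 7 = 5832.
Term 21 comes from track C (its 7th entry): 142.

1728, 5832, 142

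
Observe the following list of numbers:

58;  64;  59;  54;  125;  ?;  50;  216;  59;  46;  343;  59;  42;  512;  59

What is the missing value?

Split by position mod 3 into 3 tracks.
Track A: 58, 54, 50, 46, 42 — linear: a_n = 62 − 4·n.
Track B: 64, 125, 216, 343, 512 — perfect cubes starting at 4³.
Track C: 59, ?, 59, 59, 59 — constant 59.
So the missing entry in track C is 59.

59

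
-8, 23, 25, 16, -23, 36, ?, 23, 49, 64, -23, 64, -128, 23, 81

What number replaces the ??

-32

Read the sequence 3 terms at a time; column i is its own pattern.
Track A: -8, 16, ?, 64, -128 — geometric, ×-2 each step.
Track B: 23, -23, 23, -23, 23 — oscillating between 23 and -23.
Track C: 25, 36, 49, 64, 81 — consecutive squares n² from n = 5.
The gap is track A's term 3; the rule gives -32.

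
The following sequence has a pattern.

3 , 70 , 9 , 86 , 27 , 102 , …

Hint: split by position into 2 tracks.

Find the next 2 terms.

81, 118

The terms cycle through 2 interleaved subsequences.
Stream A: 3, 9, 27 (geometric, ×3 each step).
Stream B: 70, 86, 102 (adding 16 each time).
Term 7 comes from stream A (its 4th entry): 81.
Position 8 falls in stream B as its term 4, giving 118.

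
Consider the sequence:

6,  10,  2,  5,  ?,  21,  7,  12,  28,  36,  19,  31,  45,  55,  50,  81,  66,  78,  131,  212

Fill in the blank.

Positions follow the repeating pattern AABB; grouping by letter gives 2 tracks.
Subsequence A = 6, 10, ?, 21, 28, 36, 45, 55, 66, 78: triangular numbers n(n+1)/2 for n = 3, 4, ….
Subsequence B = 2, 5, 7, 12, 19, 31, 50, 81, 131, 212: Fibonacci-style (each term is the sum of the two before it).
Filling subsequence A at index 3 by its rule yields 15.

15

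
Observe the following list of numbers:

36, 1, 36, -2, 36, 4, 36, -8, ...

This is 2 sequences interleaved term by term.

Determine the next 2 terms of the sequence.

36, 16

Positions 1, 3, 5, … form one subsequence and positions 2, 4, 6, … form another.
Track A: 36, 36, 36, 36. Constant 36.
Track B: 1, -2, 4, -8. Geometric, ×-2 each step.
Position 9 → track A, term 5 = 36.
The 10th slot belongs to track B; its 5th term is 16.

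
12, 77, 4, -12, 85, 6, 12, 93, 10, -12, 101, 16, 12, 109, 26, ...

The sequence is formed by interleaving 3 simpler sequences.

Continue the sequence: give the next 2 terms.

-12, 117

Split by position mod 3 into 3 tracks.
Subsequence A is 12, -12, 12, -12, 12, which is alternating ±12.
Subsequence B is 77, 85, 93, 101, 109, which is linear: a_n = 69 + 8·n.
Subsequence C is 4, 6, 10, 16, 26, which is a Fibonacci-like recurrence a_n = a_{n-1} + a_{n-2}.
Term 16 comes from subsequence A (its 6th entry): -12.
The 17th slot belongs to subsequence B; its 6th term is 117.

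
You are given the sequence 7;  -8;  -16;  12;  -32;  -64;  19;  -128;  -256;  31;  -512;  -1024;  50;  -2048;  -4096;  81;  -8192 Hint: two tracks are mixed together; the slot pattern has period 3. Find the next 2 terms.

-16384, 131

Reading positions in blocks of 3 reveals the pattern ABB — 2 tracks woven together.
Track A: 7, 12, 19, 31, 50, 81. Fibonacci-style (each term is the sum of the two before it).
Track B: -8, -16, -32, -64, -128, -256, -512, -1024, -2048, -4096, -8192. A geometric progression (common ratio 2).
Position 18 → track B, term 12 = -16384.
Position 19 → track A, term 7 = 131.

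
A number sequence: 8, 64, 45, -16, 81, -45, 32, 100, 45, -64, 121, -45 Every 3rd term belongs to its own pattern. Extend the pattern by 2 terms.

128, 144

Taking every 3rd term gives 3 separate tracks.
Track A is 8, -16, 32, -64, which is geometric with ratio -2.
Track B is 64, 81, 100, 121, which is perfect squares starting at 8².
Track C is 45, -45, 45, -45, which is the oscillation 45·(−1)^(n+1).
Term 13 comes from track A (its 5th entry): 128.
The 14th slot belongs to track B; its 5th term is 144.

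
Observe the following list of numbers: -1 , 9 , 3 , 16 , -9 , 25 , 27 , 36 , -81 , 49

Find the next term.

243

Taking every 2nd term gives 2 separate tracks.
Track A: -1, 3, -9, 27, -81. Geometric with ratio -3.
Track B: 9, 16, 25, 36, 49. Perfect squares starting at 3².
Position 11 → track A, term 6 = 243.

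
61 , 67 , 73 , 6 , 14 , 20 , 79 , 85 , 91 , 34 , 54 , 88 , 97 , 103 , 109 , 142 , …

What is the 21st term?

127

Reading positions in blocks of 6 reveals the pattern AAABBB — 2 tracks woven together.
Subsequence A: 61, 67, 73, 79, 85, 91, 97, 103, 109 — arithmetic with common difference +6.
Subsequence B: 6, 14, 20, 34, 54, 88, 142 — Fibonacci-style (each term is the sum of the two before it).
Position 21 → subsequence A, term 12 = 127.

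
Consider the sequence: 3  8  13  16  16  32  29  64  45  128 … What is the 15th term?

Taking every 2nd term gives 2 separate tracks.
Stream A: 3, 13, 16, 29, 45. Each term equals the sum of the previous two.
Stream B: 8, 16, 32, 64, 128. Powers 2^3, 2^4, 2^5, ….
Position 15 → stream A, term 8 = 193.

193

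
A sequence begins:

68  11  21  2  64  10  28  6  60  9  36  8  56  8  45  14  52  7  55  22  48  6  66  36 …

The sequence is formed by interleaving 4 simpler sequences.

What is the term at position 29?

40

Read the sequence 4 terms at a time; column i is its own pattern.
Stream A: 68, 64, 60, 56, 52, 48 — arithmetic with common difference −4.
Stream B: 11, 10, 9, 8, 7, 6 — linear: a_n = 12 − n.
Stream C: 21, 28, 36, 45, 55, 66 — triangular numbers n(n+1)/2 for n = 6, 7, ….
Stream D: 2, 6, 8, 14, 22, 36 — a Fibonacci-like recurrence a_n = a_{n-1} + a_{n-2}.
The 29th slot belongs to stream A; its 8th term is 40.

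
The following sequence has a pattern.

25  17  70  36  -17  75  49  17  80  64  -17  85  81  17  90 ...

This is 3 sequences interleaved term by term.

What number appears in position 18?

95

Split by position mod 3 into 3 tracks.
Stream A: 25, 36, 49, 64, 81 — perfect squares starting at 5².
Stream B: 17, -17, 17, -17, 17 — the oscillation 17·(−1)^(n+1).
Stream C: 70, 75, 80, 85, 90 — linear: a_n = 65 + 5·n.
Position 18 falls in stream C as its term 6, giving 95.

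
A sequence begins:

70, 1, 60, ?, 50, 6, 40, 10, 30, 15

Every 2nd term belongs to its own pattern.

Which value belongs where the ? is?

Odd-indexed and even-indexed terms follow separate rules.
Stream A: 70, 60, 50, 40, 30 — arithmetic, step −10.
Stream B: 1, ?, 6, 10, 15 — triangular numbers starting at T_1.
Filling stream B at index 2 by its rule yields 3.

3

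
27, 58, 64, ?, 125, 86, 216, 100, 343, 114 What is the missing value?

The terms cycle through 2 interleaved subsequences.
Track A: 27, 64, 125, 216, 343 — perfect cubes starting at 3³.
Track B: 58, ?, 86, 100, 114 — adding 14 each time.
Filling track B at index 2 by its rule yields 72.

72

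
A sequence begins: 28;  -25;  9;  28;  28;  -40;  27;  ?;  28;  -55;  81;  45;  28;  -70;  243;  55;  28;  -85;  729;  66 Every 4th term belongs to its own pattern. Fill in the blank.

Split by position mod 4 into 4 tracks.
Stream A is 28, 28, 28, 28, 28, which is always 28.
Stream B is -25, -40, -55, -70, -85, which is arithmetic, step −15.
Stream C is 9, 27, 81, 243, 729, which is successive powers of 3.
Stream D is 28, ?, 45, 55, 66, which is the triangular numbers T_7, T_8, ….
Filling stream D at index 2 by its rule yields 36.

36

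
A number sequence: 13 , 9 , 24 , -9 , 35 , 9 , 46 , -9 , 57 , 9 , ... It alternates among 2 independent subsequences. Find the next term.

68

Taking every 2nd term gives 2 separate tracks.
Track A: 13, 24, 35, 46, 57 (adding 11 each time).
Track B: 9, -9, 9, -9, 9 (oscillating between 9 and -9).
Term 11 comes from track A (its 6th entry): 68.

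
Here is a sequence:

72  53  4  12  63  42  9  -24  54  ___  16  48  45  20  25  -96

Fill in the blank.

Split by position mod 4: positions 1, 5, 9, … form one track, and each other residue class forms its own.
Track A: 72, 63, 54, 45 (arithmetic, step −9).
Track B: 53, 42, ?, 20 (linear: a_n = 64 − 11·n).
Track C: 4, 9, 16, 25 (perfect squares starting at 2²).
Track D: 12, -24, 48, -96 (geometric with ratio -2).
So the missing entry in track B is 31.

31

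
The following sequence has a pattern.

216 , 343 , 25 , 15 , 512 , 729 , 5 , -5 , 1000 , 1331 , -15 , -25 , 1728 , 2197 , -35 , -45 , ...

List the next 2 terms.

2744, 3375

Positions follow the repeating pattern AABB; grouping by letter gives 2 tracks.
Track A: 216, 343, 512, 729, 1000, 1331, 1728, 2197 (perfect cubes starting at 6³).
Track B: 25, 15, 5, -5, -15, -25, -35, -45 (subtracting 10 each time).
The 17th slot belongs to track A; its 9th term is 2744.
Position 18 → track A, term 10 = 3375.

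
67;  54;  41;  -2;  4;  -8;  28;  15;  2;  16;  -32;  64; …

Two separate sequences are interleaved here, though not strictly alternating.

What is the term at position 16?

Positions follow the repeating pattern AAABBB; grouping by letter gives 2 tracks.
Track A: 67, 54, 41, 28, 15, 2 — linear: a_n = 80 − 13·n.
Track B: -2, 4, -8, 16, -32, 64 — geometric with ratio -2.
Position 16 falls in track B as its term 7, giving -128.

-128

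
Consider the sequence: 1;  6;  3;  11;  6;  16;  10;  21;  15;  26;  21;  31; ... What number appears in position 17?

45

Split by position mod 2 into 2 tracks.
Subsequence A is 1, 3, 6, 10, 15, 21, which is triangular numbers n(n+1)/2 for n = 1, 2, ….
Subsequence B is 6, 11, 16, 21, 26, 31, which is linear: a_n = 1 + 5·n.
Term 17 comes from subsequence A (its 9th entry): 45.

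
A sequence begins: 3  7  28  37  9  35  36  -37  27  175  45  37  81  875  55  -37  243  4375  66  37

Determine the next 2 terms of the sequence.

The terms cycle through 4 interleaved subsequences.
Stream A is 3, 9, 27, 81, 243, which is powers 3^1, 3^2, 3^3, ….
Stream B is 7, 35, 175, 875, 4375, which is geometric, ×5 each step.
Stream C is 28, 36, 45, 55, 66, which is the triangular numbers T_7, T_8, ….
Stream D is 37, -37, 37, -37, 37, which is the oscillation 37·(−1)^(n+1).
Position 21 falls in stream A as its term 6, giving 729.
Term 22 comes from stream B (its 6th entry): 21875.

729, 21875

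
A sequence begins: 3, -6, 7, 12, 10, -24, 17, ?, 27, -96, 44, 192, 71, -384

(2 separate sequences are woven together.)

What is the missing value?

Split by position mod 2 into 2 tracks.
Subsequence A is 3, 7, 10, 17, 27, 44, 71, which is each term equals the sum of the previous two.
Subsequence B is -6, 12, -24, ?, -96, 192, -384, which is a geometric progression (common ratio -2).
The gap is subsequence B's term 4; the rule gives 48.

48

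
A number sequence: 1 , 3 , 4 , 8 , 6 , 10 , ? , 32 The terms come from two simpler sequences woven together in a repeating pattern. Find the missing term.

16

Reading positions in blocks of 4 reveals the pattern AABB — 2 tracks woven together.
Stream A = 1, 3, 6, 10: triangular numbers starting at T_1.
Stream B = 4, 8, ?, 32: powers of 2.
Stream B's pattern makes the blank 16.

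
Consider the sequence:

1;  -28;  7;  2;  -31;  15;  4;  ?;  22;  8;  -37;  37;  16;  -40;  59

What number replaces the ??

-34

Taking every 3rd term gives 3 separate tracks.
Track A is 1, 2, 4, 8, 16, which is powers 2^0, 2^1, 2^2, ….
Track B is -28, -31, ?, -37, -40, which is arithmetic, step −3.
Track C is 7, 15, 22, 37, 59, which is each term equals the sum of the previous two.
So the missing entry in track B is -34.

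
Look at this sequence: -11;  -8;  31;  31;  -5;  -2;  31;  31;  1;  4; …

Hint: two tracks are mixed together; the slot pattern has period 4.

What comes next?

Positions follow the repeating pattern AABB; grouping by letter gives 2 tracks.
Stream A: -11, -8, -5, -2, 1, 4 — arithmetic, step +3.
Stream B: 31, 31, 31, 31 — constant 31.
The 11th slot belongs to stream B; its 5th term is 31.

31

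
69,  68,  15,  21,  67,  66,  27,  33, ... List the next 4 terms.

Reading positions in blocks of 4 reveals the pattern AABB — 2 tracks woven together.
Track A: 69, 68, 67, 66 (arithmetic, step −1).
Track B: 15, 21, 27, 33 (arithmetic with common difference +6).
Position 9 → track A, term 5 = 65.
Position 10 → track A, term 6 = 64.
Position 11 falls in track B as its term 5, giving 39.
Position 12 falls in track B as its term 6, giving 45.

65, 64, 39, 45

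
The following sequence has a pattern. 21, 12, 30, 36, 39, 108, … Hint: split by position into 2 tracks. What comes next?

48

Positions 1, 3, 5, … form one subsequence and positions 2, 4, 6, … form another.
Track A: 21, 30, 39 (arithmetic, step +9).
Track B: 12, 36, 108 (a geometric progression (common ratio 3)).
Position 7 → track A, term 4 = 48.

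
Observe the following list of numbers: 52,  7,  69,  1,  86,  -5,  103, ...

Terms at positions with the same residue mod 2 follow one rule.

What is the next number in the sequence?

Split by position mod 2 into 2 tracks.
Track A is 52, 69, 86, 103, which is adding 17 each time.
Track B is 7, 1, -5, which is linear: a_n = 13 − 6·n.
The 8th slot belongs to track B; its 4th term is -11.

-11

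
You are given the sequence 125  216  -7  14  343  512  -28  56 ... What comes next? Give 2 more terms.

729, 1000

Positions follow the repeating pattern AABB; grouping by letter gives 2 tracks.
Stream A: 125, 216, 343, 512 (perfect cubes starting at 5³).
Stream B: -7, 14, -28, 56 (geometric with ratio -2).
Position 9 falls in stream A as its term 5, giving 729.
Position 10 falls in stream A as its term 6, giving 1000.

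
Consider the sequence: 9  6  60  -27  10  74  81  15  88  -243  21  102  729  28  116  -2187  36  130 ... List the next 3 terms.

Split by position mod 3 into 3 tracks.
Stream A = 9, -27, 81, -243, 729, -2187: geometric with ratio -3.
Stream B = 6, 10, 15, 21, 28, 36: triangular numbers starting at T_3.
Stream C = 60, 74, 88, 102, 116, 130: adding 14 each time.
The 19th slot belongs to stream A; its 7th term is 6561.
Term 20 comes from stream B (its 7th entry): 45.
The 21st slot belongs to stream C; its 7th term is 144.

6561, 45, 144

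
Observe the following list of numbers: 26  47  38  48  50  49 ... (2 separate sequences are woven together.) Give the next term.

62

Positions 1, 3, 5, … form one subsequence and positions 2, 4, 6, … form another.
Stream A = 26, 38, 50: adding 12 each time.
Stream B = 47, 48, 49: linear: a_n = 46 + n.
Term 7 comes from stream A (its 4th entry): 62.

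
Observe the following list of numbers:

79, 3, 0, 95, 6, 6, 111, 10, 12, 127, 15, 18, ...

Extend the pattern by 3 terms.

The terms cycle through 3 interleaved subsequences.
Track A: 79, 95, 111, 127 — arithmetic with common difference +16.
Track B: 3, 6, 10, 15 — triangular numbers starting at T_2.
Track C: 0, 6, 12, 18 — adding 6 each time.
The 13th slot belongs to track A; its 5th term is 143.
Position 14 → track B, term 5 = 21.
The 15th slot belongs to track C; its 5th term is 24.

143, 21, 24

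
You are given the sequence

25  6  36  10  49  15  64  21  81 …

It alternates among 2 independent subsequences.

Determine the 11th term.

100

Positions 1, 3, 5, … form one subsequence and positions 2, 4, 6, … form another.
Stream A is 25, 36, 49, 64, 81, which is perfect squares starting at 5².
Stream B is 6, 10, 15, 21, which is the triangular numbers T_3, T_4, ….
The 11th slot belongs to stream A; its 6th term is 100.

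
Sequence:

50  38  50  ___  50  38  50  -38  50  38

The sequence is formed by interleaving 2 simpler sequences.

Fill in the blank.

-38

Positions 1, 3, 5, … form one subsequence and positions 2, 4, 6, … form another.
Subsequence A: 50, 50, 50, 50, 50 (always 50).
Subsequence B: 38, ?, 38, -38, 38 (the oscillation 38·(−1)^(n+1)).
So the missing entry in subsequence B is -38.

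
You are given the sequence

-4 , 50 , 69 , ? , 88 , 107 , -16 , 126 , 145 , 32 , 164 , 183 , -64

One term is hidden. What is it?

The slot pattern repeats as ABB (period 3), so there are 2 interleaved tracks.
Stream A = -4, ?, -16, 32, -64: geometric with ratio -2.
Stream B = 50, 69, 88, 107, 126, 145, 164, 183: linear: a_n = 31 + 19·n.
Filling stream A at index 2 by its rule yields 8.

8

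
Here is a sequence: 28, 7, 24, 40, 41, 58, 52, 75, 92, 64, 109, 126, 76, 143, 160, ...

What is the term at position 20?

The slot pattern repeats as ABB (period 3), so there are 2 interleaved tracks.
Stream A: 28, 40, 52, 64, 76. Adding 12 each time.
Stream B: 7, 24, 41, 58, 75, 92, 109, 126, 143, 160. Adding 17 each time.
Position 20 → stream B, term 13 = 211.

211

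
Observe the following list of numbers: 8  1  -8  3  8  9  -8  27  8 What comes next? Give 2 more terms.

81, -8

The terms cycle through 2 interleaved subsequences.
Track A: 8, -8, 8, -8, 8 — the oscillation 8·(−1)^(n+1).
Track B: 1, 3, 9, 27 — powers of 3.
Position 10 falls in track B as its term 5, giving 81.
Term 11 comes from track A (its 6th entry): -8.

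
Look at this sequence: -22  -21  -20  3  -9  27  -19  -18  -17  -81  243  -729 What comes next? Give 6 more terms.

Positions follow the repeating pattern AAABBB; grouping by letter gives 2 tracks.
Subsequence A is -22, -21, -20, -19, -18, -17, which is arithmetic with common difference +1.
Subsequence B is 3, -9, 27, -81, 243, -729, which is geometric, ×-3 each step.
The 13th slot belongs to subsequence A; its 7th term is -16.
Term 14 comes from subsequence A (its 8th entry): -15.
Term 15 comes from subsequence A (its 9th entry): -14.
The 16th slot belongs to subsequence B; its 7th term is 2187.
Position 17 falls in subsequence B as its term 8, giving -6561.
Term 18 comes from subsequence B (its 9th entry): 19683.

-16, -15, -14, 2187, -6561, 19683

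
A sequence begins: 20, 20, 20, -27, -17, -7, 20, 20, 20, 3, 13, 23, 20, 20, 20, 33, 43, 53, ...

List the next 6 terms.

Reading positions in blocks of 6 reveals the pattern AAABBB — 2 tracks woven together.
Track A: 20, 20, 20, 20, 20, 20, 20, 20, 20. Always 20.
Track B: -27, -17, -7, 3, 13, 23, 33, 43, 53. Arithmetic with common difference +10.
The 19th slot belongs to track A; its 10th term is 20.
Position 20 → track A, term 11 = 20.
Term 21 comes from track A (its 12th entry): 20.
Position 22 falls in track B as its term 10, giving 63.
Position 23 → track B, term 11 = 73.
Position 24 → track B, term 12 = 83.

20, 20, 20, 63, 73, 83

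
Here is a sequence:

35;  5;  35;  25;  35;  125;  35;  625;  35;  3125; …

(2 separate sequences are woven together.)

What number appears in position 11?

Split by position mod 2 into 2 tracks.
Stream A: 35, 35, 35, 35, 35 (the constant sequence 35).
Stream B: 5, 25, 125, 625, 3125 (powers 5^1, 5^2, 5^3, …).
Term 11 comes from stream A (its 6th entry): 35.

35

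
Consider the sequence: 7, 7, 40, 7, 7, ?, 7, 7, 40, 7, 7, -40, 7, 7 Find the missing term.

-40

Reading positions in blocks of 3 reveals the pattern AAB — 2 tracks woven together.
Subsequence A = 7, 7, 7, 7, 7, 7, 7, 7, 7, 7: constant 7.
Subsequence B = 40, ?, 40, -40: alternating ±40.
The gap is subsequence B's term 2; the rule gives -40.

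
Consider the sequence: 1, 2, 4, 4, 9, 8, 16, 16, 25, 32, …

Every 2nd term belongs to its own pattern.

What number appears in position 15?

64

Split by position mod 2 into 2 tracks.
Track A is 1, 4, 9, 16, 25, which is consecutive squares n² from n = 1.
Track B is 2, 4, 8, 16, 32, which is powers 2^1, 2^2, 2^3, ….
The 15th slot belongs to track A; its 8th term is 64.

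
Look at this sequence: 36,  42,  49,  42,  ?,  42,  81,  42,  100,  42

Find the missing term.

64

Odd-indexed and even-indexed terms follow separate rules.
Track A: 36, 49, ?, 81, 100 (the squares 6², 7², 8², …).
Track B: 42, 42, 42, 42, 42 (the constant sequence 42).
Filling track A at index 3 by its rule yields 64.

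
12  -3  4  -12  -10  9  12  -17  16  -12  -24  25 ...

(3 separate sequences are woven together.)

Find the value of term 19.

12

The terms cycle through 3 interleaved subsequences.
Subsequence A: 12, -12, 12, -12 — oscillating between 12 and -12.
Subsequence B: -3, -10, -17, -24 — arithmetic, step −7.
Subsequence C: 4, 9, 16, 25 — consecutive squares n² from n = 2.
Term 19 comes from subsequence A (its 7th entry): 12.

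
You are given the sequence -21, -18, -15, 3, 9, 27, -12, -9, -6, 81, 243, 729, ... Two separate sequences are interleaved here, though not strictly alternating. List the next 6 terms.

-3, 0, 3, 2187, 6561, 19683

Reading positions in blocks of 6 reveals the pattern AAABBB — 2 tracks woven together.
Subsequence A = -21, -18, -15, -12, -9, -6: linear: a_n = -24 + 3·n.
Subsequence B = 3, 9, 27, 81, 243, 729: geometric, ×3 each step.
Position 13 → subsequence A, term 7 = -3.
Position 14 falls in subsequence A as its term 8, giving 0.
The 15th slot belongs to subsequence A; its 9th term is 3.
The 16th slot belongs to subsequence B; its 7th term is 2187.
Term 17 comes from subsequence B (its 8th entry): 6561.
Term 18 comes from subsequence B (its 9th entry): 19683.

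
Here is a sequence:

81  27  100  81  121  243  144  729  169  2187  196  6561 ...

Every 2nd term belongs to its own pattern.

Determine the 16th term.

Taking every 2nd term gives 2 separate tracks.
Track A: 81, 100, 121, 144, 169, 196 — the squares 9², 10², 11², ….
Track B: 27, 81, 243, 729, 2187, 6561 — powers 3^3, 3^4, 3^5, ….
Term 16 comes from track B (its 8th entry): 59049.

59049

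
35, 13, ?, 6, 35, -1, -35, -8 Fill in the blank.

Positions 1, 3, 5, … form one subsequence and positions 2, 4, 6, … form another.
Stream A: 35, ?, 35, -35 — the oscillation 35·(−1)^(n+1).
Stream B: 13, 6, -1, -8 — arithmetic, step −7.
So the missing entry in stream A is -35.

-35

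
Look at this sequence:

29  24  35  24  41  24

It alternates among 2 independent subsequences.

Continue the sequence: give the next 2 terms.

Positions 1, 3, 5, … form one subsequence and positions 2, 4, 6, … form another.
Track A: 29, 35, 41. Arithmetic, step +6.
Track B: 24, 24, 24. Constant 24.
Position 7 → track A, term 4 = 47.
Term 8 comes from track B (its 4th entry): 24.

47, 24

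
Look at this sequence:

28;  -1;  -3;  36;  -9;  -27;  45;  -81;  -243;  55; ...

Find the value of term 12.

-2187

Reading positions in blocks of 3 reveals the pattern ABB — 2 tracks woven together.
Subsequence A: 28, 36, 45, 55. Triangular numbers starting at T_7.
Subsequence B: -1, -3, -9, -27, -81, -243. Geometric, ×3 each step.
Position 12 → subsequence B, term 8 = -2187.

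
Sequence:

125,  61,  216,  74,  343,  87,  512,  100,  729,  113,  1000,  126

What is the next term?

The terms cycle through 2 interleaved subsequences.
Subsequence A: 125, 216, 343, 512, 729, 1000. Consecutive cubes n³ from n = 5.
Subsequence B: 61, 74, 87, 100, 113, 126. Arithmetic, step +13.
Position 13 falls in subsequence A as its term 7, giving 1331.

1331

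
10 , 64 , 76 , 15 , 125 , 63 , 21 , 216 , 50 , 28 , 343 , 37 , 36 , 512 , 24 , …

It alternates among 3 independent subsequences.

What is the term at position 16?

45

Read the sequence 3 terms at a time; column i is its own pattern.
Stream A: 10, 15, 21, 28, 36. Triangular numbers starting at T_4.
Stream B: 64, 125, 216, 343, 512. Perfect cubes starting at 4³.
Stream C: 76, 63, 50, 37, 24. Subtracting 13 each time.
Term 16 comes from stream A (its 6th entry): 45.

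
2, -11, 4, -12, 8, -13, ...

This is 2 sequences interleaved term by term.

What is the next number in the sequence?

The terms cycle through 2 interleaved subsequences.
Track A is 2, 4, 8, which is powers 2^1, 2^2, 2^3, ….
Track B is -11, -12, -13, which is linear: a_n = -10 − n.
The 7th slot belongs to track A; its 4th term is 16.

16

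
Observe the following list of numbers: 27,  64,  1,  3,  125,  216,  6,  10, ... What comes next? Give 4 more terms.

The slot pattern repeats as AABB (period 4), so there are 2 interleaved tracks.
Stream A: 27, 64, 125, 216 (perfect cubes starting at 3³).
Stream B: 1, 3, 6, 10 (triangular numbers starting at T_1).
The 9th slot belongs to stream A; its 5th term is 343.
Position 10 → stream A, term 6 = 512.
Position 11 → stream B, term 5 = 15.
Position 12 falls in stream B as its term 6, giving 21.

343, 512, 15, 21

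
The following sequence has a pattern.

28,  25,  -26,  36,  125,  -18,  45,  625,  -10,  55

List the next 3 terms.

3125, -2, 66

Split by position mod 3: positions 1, 4, 7, … form one track, and each other residue class forms its own.
Track A: 28, 36, 45, 55. The triangular numbers T_7, T_8, ….
Track B: 25, 125, 625. Successive powers of 5.
Track C: -26, -18, -10. Arithmetic, step +8.
Position 11 → track B, term 4 = 3125.
Term 12 comes from track C (its 4th entry): -2.
The 13th slot belongs to track A; its 5th term is 66.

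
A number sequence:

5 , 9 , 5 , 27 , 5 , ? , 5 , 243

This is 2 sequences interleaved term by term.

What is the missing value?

Odd-indexed and even-indexed terms follow separate rules.
Track A is 5, 5, 5, 5, which is the constant sequence 5.
Track B is 9, 27, ?, 243, which is powers of 3.
Track B's pattern makes the blank 81.

81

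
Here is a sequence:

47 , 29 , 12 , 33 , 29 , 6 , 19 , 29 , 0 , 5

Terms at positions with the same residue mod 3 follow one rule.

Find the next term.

29

Read the sequence 3 terms at a time; column i is its own pattern.
Subsequence A: 47, 33, 19, 5 (linear: a_n = 61 − 14·n).
Subsequence B: 29, 29, 29 (constant 29).
Subsequence C: 12, 6, 0 (subtracting 6 each time).
The 11th slot belongs to subsequence B; its 4th term is 29.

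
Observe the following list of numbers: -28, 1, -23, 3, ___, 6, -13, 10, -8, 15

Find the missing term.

Taking every 2nd term gives 2 separate tracks.
Track A = -28, -23, ?, -13, -8: arithmetic with common difference +5.
Track B = 1, 3, 6, 10, 15: triangular numbers n(n+1)/2 for n = 1, 2, ….
So the missing entry in track A is -18.

-18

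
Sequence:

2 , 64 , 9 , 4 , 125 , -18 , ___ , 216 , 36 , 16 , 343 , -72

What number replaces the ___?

8

Read the sequence 3 terms at a time; column i is its own pattern.
Stream A is 2, 4, ?, 16, which is powers 2^1, 2^2, 2^3, ….
Stream B is 64, 125, 216, 343, which is the cubes 4³, 5³, 6³, ….
Stream C is 9, -18, 36, -72, which is geometric with ratio -2.
So the missing entry in stream A is 8.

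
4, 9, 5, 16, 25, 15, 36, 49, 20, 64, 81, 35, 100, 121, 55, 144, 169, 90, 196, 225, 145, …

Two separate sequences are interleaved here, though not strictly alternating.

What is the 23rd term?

289

The slot pattern repeats as AAB (period 3), so there are 2 interleaved tracks.
Subsequence A is 4, 9, 16, 25, 36, 49, 64, 81, 100, 121, 144, 169, 196, 225, which is perfect squares starting at 2².
Subsequence B is 5, 15, 20, 35, 55, 90, 145, which is Fibonacci-style (each term is the sum of the two before it).
Term 23 comes from subsequence A (its 16th entry): 289.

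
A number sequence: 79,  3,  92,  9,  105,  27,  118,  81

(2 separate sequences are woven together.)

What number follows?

131

Odd-indexed and even-indexed terms follow separate rules.
Track A: 79, 92, 105, 118. Arithmetic with common difference +13.
Track B: 3, 9, 27, 81. Powers 3^1, 3^2, 3^3, ….
Position 9 → track A, term 5 = 131.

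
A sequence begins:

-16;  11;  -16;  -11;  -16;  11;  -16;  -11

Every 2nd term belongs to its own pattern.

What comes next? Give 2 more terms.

Taking every 2nd term gives 2 separate tracks.
Stream A: -16, -16, -16, -16. Always -16.
Stream B: 11, -11, 11, -11. The oscillation 11·(−1)^(n+1).
Term 9 comes from stream A (its 5th entry): -16.
Term 10 comes from stream B (its 5th entry): 11.

-16, 11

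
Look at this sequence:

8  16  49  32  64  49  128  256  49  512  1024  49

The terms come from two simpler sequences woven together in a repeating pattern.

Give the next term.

Reading positions in blocks of 3 reveals the pattern AAB — 2 tracks woven together.
Track A is 8, 16, 32, 64, 128, 256, 512, 1024, which is powers 2^3, 2^4, 2^5, ….
Track B is 49, 49, 49, 49, which is always 49.
Position 13 → track A, term 9 = 2048.

2048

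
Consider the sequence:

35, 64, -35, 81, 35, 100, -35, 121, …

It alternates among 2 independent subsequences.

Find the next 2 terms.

Taking every 2nd term gives 2 separate tracks.
Track A: 35, -35, 35, -35. Oscillating between 35 and -35.
Track B: 64, 81, 100, 121. Perfect squares starting at 8².
Position 9 → track A, term 5 = 35.
Position 10 → track B, term 5 = 144.

35, 144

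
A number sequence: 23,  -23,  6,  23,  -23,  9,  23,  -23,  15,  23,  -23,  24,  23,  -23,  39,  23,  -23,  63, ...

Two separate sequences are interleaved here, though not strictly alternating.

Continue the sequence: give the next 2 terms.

23, -23

Reading positions in blocks of 3 reveals the pattern AAB — 2 tracks woven together.
Subsequence A: 23, -23, 23, -23, 23, -23, 23, -23, 23, -23, 23, -23. Oscillating between 23 and -23.
Subsequence B: 6, 9, 15, 24, 39, 63. Each term equals the sum of the previous two.
Position 19 → subsequence A, term 13 = 23.
Position 20 falls in subsequence A as its term 14, giving -23.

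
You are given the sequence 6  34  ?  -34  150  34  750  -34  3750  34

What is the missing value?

Positions 1, 3, 5, … form one subsequence and positions 2, 4, 6, … form another.
Stream A is 6, ?, 150, 750, 3750, which is geometric with ratio 5.
Stream B is 34, -34, 34, -34, 34, which is oscillating between 34 and -34.
The gap is stream A's term 2; the rule gives 30.

30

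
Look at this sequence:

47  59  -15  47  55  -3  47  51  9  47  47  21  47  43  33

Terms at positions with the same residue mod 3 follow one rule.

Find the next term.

47

Split by position mod 3: positions 1, 4, 7, … form one track, and each other residue class forms its own.
Track A is 47, 47, 47, 47, 47, which is always 47.
Track B is 59, 55, 51, 47, 43, which is subtracting 4 each time.
Track C is -15, -3, 9, 21, 33, which is linear: a_n = -27 + 12·n.
Term 16 comes from track A (its 6th entry): 47.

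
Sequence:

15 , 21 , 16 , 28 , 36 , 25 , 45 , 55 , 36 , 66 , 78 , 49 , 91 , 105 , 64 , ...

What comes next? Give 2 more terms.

Positions follow the repeating pattern AAB; grouping by letter gives 2 tracks.
Stream A: 15, 21, 28, 36, 45, 55, 66, 78, 91, 105 — the triangular numbers T_5, T_6, ….
Stream B: 16, 25, 36, 49, 64 — the squares 4², 5², 6², ….
Position 16 falls in stream A as its term 11, giving 120.
The 17th slot belongs to stream A; its 12th term is 136.

120, 136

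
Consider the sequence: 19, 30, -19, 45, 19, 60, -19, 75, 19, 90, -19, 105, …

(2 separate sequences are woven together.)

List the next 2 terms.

19, 120

Positions 1, 3, 5, … form one subsequence and positions 2, 4, 6, … form another.
Subsequence A: 19, -19, 19, -19, 19, -19 (alternating ±19).
Subsequence B: 30, 45, 60, 75, 90, 105 (adding 15 each time).
The 13th slot belongs to subsequence A; its 7th term is 19.
Term 14 comes from subsequence B (its 7th entry): 120.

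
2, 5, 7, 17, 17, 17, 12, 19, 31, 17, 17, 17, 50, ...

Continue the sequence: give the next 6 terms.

81, 131, 17, 17, 17, 212

Positions follow the repeating pattern AAABBB; grouping by letter gives 2 tracks.
Subsequence A: 2, 5, 7, 12, 19, 31, 50 (each term equals the sum of the previous two).
Subsequence B: 17, 17, 17, 17, 17, 17 (constant 17).
Term 14 comes from subsequence A (its 8th entry): 81.
The 15th slot belongs to subsequence A; its 9th term is 131.
Position 16 → subsequence B, term 7 = 17.
Position 17 → subsequence B, term 8 = 17.
The 18th slot belongs to subsequence B; its 9th term is 17.
Term 19 comes from subsequence A (its 10th entry): 212.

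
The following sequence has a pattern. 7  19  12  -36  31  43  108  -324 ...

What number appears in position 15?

The slot pattern repeats as AABB (period 4), so there are 2 interleaved tracks.
Subsequence A: 7, 19, 31, 43 (adding 12 each time).
Subsequence B: 12, -36, 108, -324 (a geometric progression (common ratio -3)).
Term 15 comes from subsequence B (its 7th entry): 8748.

8748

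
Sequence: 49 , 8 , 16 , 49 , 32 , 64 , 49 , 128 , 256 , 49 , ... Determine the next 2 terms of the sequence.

512, 1024

Reading positions in blocks of 3 reveals the pattern ABB — 2 tracks woven together.
Track A is 49, 49, 49, 49, which is always 49.
Track B is 8, 16, 32, 64, 128, 256, which is successive powers of 2.
Position 11 falls in track B as its term 7, giving 512.
Position 12 → track B, term 8 = 1024.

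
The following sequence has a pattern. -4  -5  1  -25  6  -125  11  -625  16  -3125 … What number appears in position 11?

21

Split by position mod 2 into 2 tracks.
Subsequence A = -4, 1, 6, 11, 16: adding 5 each time.
Subsequence B = -5, -25, -125, -625, -3125: geometric, ×5 each step.
Term 11 comes from subsequence A (its 6th entry): 21.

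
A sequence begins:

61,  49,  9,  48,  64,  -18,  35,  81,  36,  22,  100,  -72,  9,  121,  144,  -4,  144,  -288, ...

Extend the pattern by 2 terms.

Split by position mod 3 into 3 tracks.
Track A: 61, 48, 35, 22, 9, -4 — arithmetic with common difference −13.
Track B: 49, 64, 81, 100, 121, 144 — the squares 7², 8², 9², ….
Track C: 9, -18, 36, -72, 144, -288 — geometric with ratio -2.
The 19th slot belongs to track A; its 7th term is -17.
Position 20 → track B, term 7 = 169.

-17, 169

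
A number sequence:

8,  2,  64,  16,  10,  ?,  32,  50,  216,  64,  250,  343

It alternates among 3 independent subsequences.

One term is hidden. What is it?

125

Taking every 3rd term gives 3 separate tracks.
Stream A: 8, 16, 32, 64 — successive powers of 2.
Stream B: 2, 10, 50, 250 — geometric with ratio 5.
Stream C: 64, ?, 216, 343 — perfect cubes starting at 4³.
Filling stream C at index 2 by its rule yields 125.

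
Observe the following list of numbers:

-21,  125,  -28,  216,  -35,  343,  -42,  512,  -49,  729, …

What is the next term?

Taking every 2nd term gives 2 separate tracks.
Track A: -21, -28, -35, -42, -49. Arithmetic, step −7.
Track B: 125, 216, 343, 512, 729. Consecutive cubes n³ from n = 5.
The 11th slot belongs to track A; its 6th term is -56.

-56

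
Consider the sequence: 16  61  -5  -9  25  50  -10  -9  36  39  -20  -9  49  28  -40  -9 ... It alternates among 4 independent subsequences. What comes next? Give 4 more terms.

64, 17, -80, -9

Read the sequence 4 terms at a time; column i is its own pattern.
Track A: 16, 25, 36, 49 — consecutive squares n² from n = 4.
Track B: 61, 50, 39, 28 — linear: a_n = 72 − 11·n.
Track C: -5, -10, -20, -40 — geometric with ratio 2.
Track D: -9, -9, -9, -9 — constant -9.
The 17th slot belongs to track A; its 5th term is 64.
Position 18 → track B, term 5 = 17.
Position 19 falls in track C as its term 5, giving -80.
Position 20 falls in track D as its term 5, giving -9.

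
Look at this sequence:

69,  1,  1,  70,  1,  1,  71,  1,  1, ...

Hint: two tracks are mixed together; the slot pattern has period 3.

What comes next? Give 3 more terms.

Reading positions in blocks of 3 reveals the pattern ABB — 2 tracks woven together.
Track A: 69, 70, 71. Adding 1 each time.
Track B: 1, 1, 1, 1, 1, 1. The constant sequence 1.
Position 10 → track A, term 4 = 72.
Position 11 → track B, term 7 = 1.
Position 12 falls in track B as its term 8, giving 1.

72, 1, 1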